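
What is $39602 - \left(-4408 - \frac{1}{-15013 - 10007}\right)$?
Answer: $\frac{1101130199}{25020} \approx 44010.0$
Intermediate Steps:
$39602 - \left(-4408 - \frac{1}{-15013 - 10007}\right) = 39602 - \left(-4408 + \frac{1}{25020}\right) = 39602 + \left(\left(- \frac{1}{25020} + 13953\right) - 9545\right) = 39602 + \left(\frac{349104059}{25020} - 9545\right) = 39602 + \frac{110288159}{25020} = \frac{1101130199}{25020}$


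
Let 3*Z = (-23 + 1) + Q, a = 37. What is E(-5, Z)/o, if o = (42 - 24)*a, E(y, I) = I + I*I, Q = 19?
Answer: 0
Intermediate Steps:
Z = -1 (Z = ((-23 + 1) + 19)/3 = (-22 + 19)/3 = (⅓)*(-3) = -1)
E(y, I) = I + I²
o = 666 (o = (42 - 24)*37 = 18*37 = 666)
E(-5, Z)/o = -(1 - 1)/666 = -1*0*(1/666) = 0*(1/666) = 0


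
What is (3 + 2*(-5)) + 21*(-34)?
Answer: -721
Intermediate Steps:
(3 + 2*(-5)) + 21*(-34) = (3 - 10) - 714 = -7 - 714 = -721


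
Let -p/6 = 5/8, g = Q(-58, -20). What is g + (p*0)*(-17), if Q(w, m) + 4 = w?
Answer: -62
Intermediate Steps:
Q(w, m) = -4 + w
g = -62 (g = -4 - 58 = -62)
p = -15/4 (p = -30/8 = -6*5/8 = -15/4 ≈ -3.7500)
g + (p*0)*(-17) = -62 - 15/4*0*(-17) = -62 + 0*(-17) = -62 + 0 = -62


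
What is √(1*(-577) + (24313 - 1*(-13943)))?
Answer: √37679 ≈ 194.11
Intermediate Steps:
√(1*(-577) + (24313 - 1*(-13943))) = √(-577 + (24313 + 13943)) = √(-577 + 38256) = √37679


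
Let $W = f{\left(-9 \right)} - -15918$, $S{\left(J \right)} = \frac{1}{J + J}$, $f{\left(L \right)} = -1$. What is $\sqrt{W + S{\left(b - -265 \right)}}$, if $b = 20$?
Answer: $\frac{\sqrt{5171433870}}{570} \approx 126.16$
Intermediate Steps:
$S{\left(J \right)} = \frac{1}{2 J}$
$W = 15917$ ($W = -1 - -15918 = -1 + 15918 = 15917$)
$\sqrt{W + S{\left(b - -265 \right)}} = \sqrt{15917 + \frac{1}{2 \left(20 - -265\right)}} = \sqrt{15917 + \frac{1}{2 \left(20 + 265\right)}} = \sqrt{15917 + \frac{1}{2 \cdot 285}} = \sqrt{15917 + \frac{1}{2} \cdot \frac{1}{285}} = \sqrt{15917 + \frac{1}{570}} = \sqrt{\frac{9072691}{570}} = \frac{\sqrt{5171433870}}{570}$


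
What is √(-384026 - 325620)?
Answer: I*√709646 ≈ 842.41*I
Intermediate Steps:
√(-384026 - 325620) = √(-709646) = I*√709646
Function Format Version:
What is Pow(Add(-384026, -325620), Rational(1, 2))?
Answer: Mul(I, Pow(709646, Rational(1, 2))) ≈ Mul(842.41, I)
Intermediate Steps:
Pow(Add(-384026, -325620), Rational(1, 2)) = Pow(-709646, Rational(1, 2)) = Mul(I, Pow(709646, Rational(1, 2)))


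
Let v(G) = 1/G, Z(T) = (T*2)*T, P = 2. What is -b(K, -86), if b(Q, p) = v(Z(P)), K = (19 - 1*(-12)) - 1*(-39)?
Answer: -⅛ ≈ -0.12500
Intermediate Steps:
K = 70 (K = (19 + 12) + 39 = 31 + 39 = 70)
Z(T) = 2*T² (Z(T) = (2*T)*T = 2*T²)
v(G) = 1/G
b(Q, p) = ⅛ (b(Q, p) = 1/(2*2²) = 1/(2*4) = 1/8 = ⅛)
-b(K, -86) = -1*⅛ = -⅛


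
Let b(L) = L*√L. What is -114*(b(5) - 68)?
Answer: 7752 - 570*√5 ≈ 6477.4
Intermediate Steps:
b(L) = L^(3/2)
-114*(b(5) - 68) = -114*(5^(3/2) - 68) = -114*(5*√5 - 68) = -114*(-68 + 5*√5) = 7752 - 570*√5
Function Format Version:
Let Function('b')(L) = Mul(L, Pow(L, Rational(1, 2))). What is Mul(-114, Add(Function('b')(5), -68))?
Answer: Add(7752, Mul(-570, Pow(5, Rational(1, 2)))) ≈ 6477.4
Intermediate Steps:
Function('b')(L) = Pow(L, Rational(3, 2))
Mul(-114, Add(Function('b')(5), -68)) = Mul(-114, Add(Pow(5, Rational(3, 2)), -68)) = Mul(-114, Add(Mul(5, Pow(5, Rational(1, 2))), -68)) = Mul(-114, Add(-68, Mul(5, Pow(5, Rational(1, 2))))) = Add(7752, Mul(-570, Pow(5, Rational(1, 2))))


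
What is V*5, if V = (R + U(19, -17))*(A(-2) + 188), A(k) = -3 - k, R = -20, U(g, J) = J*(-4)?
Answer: 44880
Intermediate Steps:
U(g, J) = -4*J
V = 8976 (V = (-20 - 4*(-17))*((-3 - 1*(-2)) + 188) = (-20 + 68)*((-3 + 2) + 188) = 48*(-1 + 188) = 48*187 = 8976)
V*5 = 8976*5 = 44880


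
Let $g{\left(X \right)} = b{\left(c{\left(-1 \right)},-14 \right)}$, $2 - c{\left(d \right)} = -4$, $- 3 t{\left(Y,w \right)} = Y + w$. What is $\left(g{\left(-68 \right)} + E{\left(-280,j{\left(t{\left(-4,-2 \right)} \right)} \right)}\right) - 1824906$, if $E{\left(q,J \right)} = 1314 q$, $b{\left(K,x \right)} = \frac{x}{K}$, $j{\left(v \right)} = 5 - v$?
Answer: $- \frac{6578485}{3} \approx -2.1928 \cdot 10^{6}$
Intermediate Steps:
$t{\left(Y,w \right)} = - \frac{Y}{3} - \frac{w}{3}$ ($t{\left(Y,w \right)} = - \frac{Y + w}{3} = - \frac{Y}{3} - \frac{w}{3}$)
$c{\left(d \right)} = 6$ ($c{\left(d \right)} = 2 - -4 = 2 + 4 = 6$)
$g{\left(X \right)} = - \frac{7}{3}$ ($g{\left(X \right)} = - \frac{14}{6} = \left(-14\right) \frac{1}{6} = - \frac{7}{3}$)
$\left(g{\left(-68 \right)} + E{\left(-280,j{\left(t{\left(-4,-2 \right)} \right)} \right)}\right) - 1824906 = \left(- \frac{7}{3} + 1314 \left(-280\right)\right) - 1824906 = \left(- \frac{7}{3} - 367920\right) - 1824906 = - \frac{1103767}{3} - 1824906 = - \frac{6578485}{3}$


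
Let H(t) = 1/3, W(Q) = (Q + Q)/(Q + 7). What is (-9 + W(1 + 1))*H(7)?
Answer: -77/27 ≈ -2.8519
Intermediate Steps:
W(Q) = 2*Q/(7 + Q) (W(Q) = (2*Q)/(7 + Q) = 2*Q/(7 + Q))
H(t) = ⅓
(-9 + W(1 + 1))*H(7) = (-9 + 2*(1 + 1)/(7 + (1 + 1)))*(⅓) = (-9 + 2*2/(7 + 2))*(⅓) = (-9 + 2*2/9)*(⅓) = (-9 + 2*2*(⅑))*(⅓) = (-9 + 4/9)*(⅓) = -77/9*⅓ = -77/27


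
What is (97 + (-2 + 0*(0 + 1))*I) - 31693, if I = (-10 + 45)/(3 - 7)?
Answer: -63157/2 ≈ -31579.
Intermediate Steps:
I = -35/4 (I = 35/(-4) = 35*(-¼) = -35/4 ≈ -8.7500)
(97 + (-2 + 0*(0 + 1))*I) - 31693 = (97 + (-2 + 0*(0 + 1))*(-35/4)) - 31693 = (97 + (-2 + 0*1)*(-35/4)) - 31693 = (97 + (-2 + 0)*(-35/4)) - 31693 = (97 - 2*(-35/4)) - 31693 = (97 + 35/2) - 31693 = 229/2 - 31693 = -63157/2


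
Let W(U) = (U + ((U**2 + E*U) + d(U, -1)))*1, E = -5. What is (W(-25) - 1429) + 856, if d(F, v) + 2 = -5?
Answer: 145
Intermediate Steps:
d(F, v) = -7 (d(F, v) = -2 - 5 = -7)
W(U) = -7 + U**2 - 4*U (W(U) = (U + ((U**2 - 5*U) - 7))*1 = (U + (-7 + U**2 - 5*U))*1 = (-7 + U**2 - 4*U)*1 = -7 + U**2 - 4*U)
(W(-25) - 1429) + 856 = ((-7 + (-25)**2 - 4*(-25)) - 1429) + 856 = ((-7 + 625 + 100) - 1429) + 856 = (718 - 1429) + 856 = -711 + 856 = 145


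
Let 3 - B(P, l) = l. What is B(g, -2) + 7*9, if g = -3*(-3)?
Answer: 68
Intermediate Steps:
g = 9
B(P, l) = 3 - l
B(g, -2) + 7*9 = (3 - 1*(-2)) + 7*9 = (3 + 2) + 63 = 5 + 63 = 68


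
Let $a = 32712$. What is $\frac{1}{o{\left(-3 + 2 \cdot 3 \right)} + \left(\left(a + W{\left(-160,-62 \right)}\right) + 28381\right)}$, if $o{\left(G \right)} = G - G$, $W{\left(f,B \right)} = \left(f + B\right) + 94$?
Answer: $\frac{1}{60965} \approx 1.6403 \cdot 10^{-5}$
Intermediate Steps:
$W{\left(f,B \right)} = 94 + B + f$ ($W{\left(f,B \right)} = \left(B + f\right) + 94 = 94 + B + f$)
$o{\left(G \right)} = 0$
$\frac{1}{o{\left(-3 + 2 \cdot 3 \right)} + \left(\left(a + W{\left(-160,-62 \right)}\right) + 28381\right)} = \frac{1}{0 + \left(\left(32712 - 128\right) + 28381\right)} = \frac{1}{0 + \left(32584 + 28381\right)} = \frac{1}{0 + 60965} = \frac{1}{60965}$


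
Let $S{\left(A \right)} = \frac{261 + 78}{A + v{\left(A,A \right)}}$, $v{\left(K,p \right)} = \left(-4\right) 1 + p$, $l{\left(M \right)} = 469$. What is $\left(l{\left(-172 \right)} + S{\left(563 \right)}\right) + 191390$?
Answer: $\frac{71755379}{374} \approx 1.9186 \cdot 10^{5}$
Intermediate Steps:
$v{\left(K,p \right)} = -4 + p$
$S{\left(A \right)} = \frac{339}{-4 + 2 A}$ ($S{\left(A \right)} = \frac{261 + 78}{A + \left(-4 + A\right)} = \frac{339}{-4 + 2 A}$)
$\left(l{\left(-172 \right)} + S{\left(563 \right)}\right) + 191390 = \left(469 + \frac{339}{2 \left(-2 + 563\right)}\right) + 191390 = \left(469 + \frac{339}{2 \cdot 561}\right) + 191390 = \left(469 + \frac{339}{2} \cdot \frac{1}{561}\right) + 191390 = \left(469 + \frac{113}{374}\right) + 191390 = \frac{175519}{374} + 191390 = \frac{71755379}{374}$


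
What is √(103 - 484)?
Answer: I*√381 ≈ 19.519*I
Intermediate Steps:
√(103 - 484) = √(-381) = I*√381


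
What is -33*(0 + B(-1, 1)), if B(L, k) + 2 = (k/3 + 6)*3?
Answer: -561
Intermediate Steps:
B(L, k) = 16 + k (B(L, k) = -2 + (k/3 + 6)*3 = -2 + (6 + k/3)*3 = -2 + (18 + k) = 16 + k)
-33*(0 + B(-1, 1)) = -33*(0 + (16 + 1)) = -33*(0 + 17) = -33*17 = -561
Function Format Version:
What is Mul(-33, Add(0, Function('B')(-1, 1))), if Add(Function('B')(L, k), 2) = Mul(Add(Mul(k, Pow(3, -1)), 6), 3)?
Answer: -561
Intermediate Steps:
Function('B')(L, k) = Add(16, k) (Function('B')(L, k) = Add(-2, Mul(Add(Mul(k, Pow(3, -1)), 6), 3)) = Add(-2, Mul(Add(Mul(k, Rational(1, 3)), 6), 3)) = Add(-2, Mul(Add(Mul(Rational(1, 3), k), 6), 3)) = Add(-2, Mul(Add(6, Mul(Rational(1, 3), k)), 3)) = Add(-2, Add(18, k)) = Add(16, k))
Mul(-33, Add(0, Function('B')(-1, 1))) = Mul(-33, Add(0, Add(16, 1))) = Mul(-33, Add(0, 17)) = Mul(-33, 17) = -561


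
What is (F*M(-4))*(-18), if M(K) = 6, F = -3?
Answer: 324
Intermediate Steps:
(F*M(-4))*(-18) = -3*6*(-18) = -18*(-18) = 324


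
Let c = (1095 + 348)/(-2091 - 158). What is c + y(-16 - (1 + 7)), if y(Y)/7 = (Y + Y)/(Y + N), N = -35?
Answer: 51579/10207 ≈ 5.0533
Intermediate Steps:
y(Y) = 14*Y/(-35 + Y) (y(Y) = 7*((Y + Y)/(Y - 35)) = 7*((2*Y)/(-35 + Y)) = 7*(2*Y/(-35 + Y)) = 14*Y/(-35 + Y))
c = -111/173 (c = 1443/(-2249) = 1443*(-1/2249) = -111/173 ≈ -0.64162)
c + y(-16 - (1 + 7)) = -111/173 + 14*(-16 - (1 + 7))/(-35 + (-16 - (1 + 7))) = -111/173 + 14*(-16 - 1*8)/(-35 + (-16 - 1*8)) = -111/173 + 14*(-16 - 8)/(-35 + (-16 - 8)) = -111/173 + 14*(-24)/(-35 - 24) = -111/173 + 14*(-24)/(-59) = -111/173 + 14*(-24)*(-1/59) = -111/173 + 336/59 = 51579/10207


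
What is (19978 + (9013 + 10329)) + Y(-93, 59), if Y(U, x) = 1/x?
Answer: 2319881/59 ≈ 39320.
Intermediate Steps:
(19978 + (9013 + 10329)) + Y(-93, 59) = (19978 + (9013 + 10329)) + 1/59 = (19978 + 19342) + 1/59 = 39320 + 1/59 = 2319881/59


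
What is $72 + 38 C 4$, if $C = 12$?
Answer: $1896$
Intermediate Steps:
$72 + 38 C 4 = 72 + 38 \cdot 12 \cdot 4 = 72 + 38 \cdot 48 = 72 + 1824 = 1896$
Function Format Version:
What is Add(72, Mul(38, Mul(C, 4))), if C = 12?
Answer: 1896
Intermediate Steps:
Add(72, Mul(38, Mul(C, 4))) = Add(72, Mul(38, Mul(12, 4))) = Add(72, Mul(38, 48)) = Add(72, 1824) = 1896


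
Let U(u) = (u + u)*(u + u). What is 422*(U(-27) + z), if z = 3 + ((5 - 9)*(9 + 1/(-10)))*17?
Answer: 4882118/5 ≈ 9.7642e+5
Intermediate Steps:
U(u) = 4*u² (U(u) = (2*u)*(2*u) = 4*u²)
z = -3011/5 (z = 3 - 4*(9 - ⅒)*17 = 3 - 4*89/10*17 = 3 - 178/5*17 = 3 - 3026/5 = -3011/5 ≈ -602.20)
422*(U(-27) + z) = 422*(4*(-27)² - 3011/5) = 422*(4*729 - 3011/5) = 422*(2916 - 3011/5) = 422*(11569/5) = 4882118/5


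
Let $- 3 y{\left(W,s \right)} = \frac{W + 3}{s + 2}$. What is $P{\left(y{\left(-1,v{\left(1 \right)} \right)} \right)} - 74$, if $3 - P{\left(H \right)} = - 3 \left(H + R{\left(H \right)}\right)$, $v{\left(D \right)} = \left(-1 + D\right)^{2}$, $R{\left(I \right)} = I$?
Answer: $-73$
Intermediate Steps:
$y{\left(W,s \right)} = - \frac{3 + W}{3 \left(2 + s\right)}$ ($y{\left(W,s \right)} = - \frac{\left(W + 3\right) \frac{1}{s + 2}}{3} = - \frac{\left(3 + W\right) \frac{1}{2 + s}}{3} = - \frac{\frac{1}{2 + s} \left(3 + W\right)}{3} = - \frac{3 + W}{3 \left(2 + s\right)}$)
$P{\left(H \right)} = 3 + 6 H$ ($P{\left(H \right)} = 3 - - 3 \left(H + H\right) = 3 - - 3 \cdot 2 H = 3 - - 6 H = 3 + 6 H$)
$P{\left(y{\left(-1,v{\left(1 \right)} \right)} \right)} - 74 = \left(3 + 6 \frac{-3 - -1}{3 \left(2 + \left(-1 + 1\right)^{2}\right)}\right) - 74 = \left(3 + 6 \frac{-3 + 1}{3 \left(2 + 0^{2}\right)}\right) - 74 = \left(3 + 6 \cdot \frac{1}{3} \frac{1}{2 + 0} \left(-2\right)\right) - 74 = \left(3 + 6 \cdot \frac{1}{3} \cdot \frac{1}{2} \left(-2\right)\right) - 74 = \left(3 + 6 \left(- \frac{1}{3}\right)\right) - 74 = \left(3 - 2\right) - 74 = 1 - 74 = -73$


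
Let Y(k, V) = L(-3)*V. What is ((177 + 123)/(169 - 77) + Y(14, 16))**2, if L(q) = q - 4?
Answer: 6255001/529 ≈ 11824.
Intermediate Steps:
L(q) = -4 + q
Y(k, V) = -7*V (Y(k, V) = (-4 - 3)*V = -7*V)
((177 + 123)/(169 - 77) + Y(14, 16))**2 = ((177 + 123)/(169 - 77) - 7*16)**2 = (300/92 - 112)**2 = (300*(1/92) - 112)**2 = (75/23 - 112)**2 = (-2501/23)**2 = 6255001/529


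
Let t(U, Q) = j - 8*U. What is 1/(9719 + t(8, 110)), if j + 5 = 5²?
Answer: 1/9675 ≈ 0.00010336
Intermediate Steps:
j = 20 (j = -5 + 5² = -5 + 25 = 20)
t(U, Q) = 20 - 8*U
1/(9719 + t(8, 110)) = 1/(9719 + (20 - 8*8)) = 1/(9719 + (20 - 64)) = 1/(9719 - 44) = 1/9675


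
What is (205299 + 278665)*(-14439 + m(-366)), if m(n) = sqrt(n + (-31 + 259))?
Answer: -6987956196 + 483964*I*sqrt(138) ≈ -6.988e+9 + 5.6853e+6*I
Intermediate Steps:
m(n) = sqrt(228 + n) (m(n) = sqrt(n + 228) = sqrt(228 + n))
(205299 + 278665)*(-14439 + m(-366)) = (205299 + 278665)*(-14439 + sqrt(228 - 366)) = 483964*(-14439 + sqrt(-138)) = 483964*(-14439 + I*sqrt(138)) = -6987956196 + 483964*I*sqrt(138)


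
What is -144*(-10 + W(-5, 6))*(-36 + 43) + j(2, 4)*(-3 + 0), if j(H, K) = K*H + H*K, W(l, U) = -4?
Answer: 14064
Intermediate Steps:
j(H, K) = 2*H*K (j(H, K) = H*K + H*K = 2*H*K)
-144*(-10 + W(-5, 6))*(-36 + 43) + j(2, 4)*(-3 + 0) = -144*(-10 - 4)*(-36 + 43) + (2*2*4)*(-3 + 0) = -(-2016)*7 + 16*(-3) = -144*(-98) - 48 = 14112 - 48 = 14064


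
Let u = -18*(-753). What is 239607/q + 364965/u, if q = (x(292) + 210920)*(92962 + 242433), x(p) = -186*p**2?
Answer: 319242346831170487/11855960917584120 ≈ 26.927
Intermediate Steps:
q = -5248322672680 (q = (-186*292**2 + 210920)*(92962 + 242433) = (-186*85264 + 210920)*335395 = (-15859104 + 210920)*335395 = -15648184*335395 = -5248322672680)
u = 13554
239607/q + 364965/u = 239607/(-5248322672680) + 364965/13554 = 239607*(-1/5248322672680) + 364965*(1/13554) = -239607/5248322672680 + 121655/4518 = 319242346831170487/11855960917584120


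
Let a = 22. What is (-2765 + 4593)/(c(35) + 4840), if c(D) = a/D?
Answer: 31990/84711 ≈ 0.37764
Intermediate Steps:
c(D) = 22/D
(-2765 + 4593)/(c(35) + 4840) = (-2765 + 4593)/(22/35 + 4840) = 1828/(22*(1/35) + 4840) = 1828/(22/35 + 4840) = 1828/(169422/35) = 1828*(35/169422) = 31990/84711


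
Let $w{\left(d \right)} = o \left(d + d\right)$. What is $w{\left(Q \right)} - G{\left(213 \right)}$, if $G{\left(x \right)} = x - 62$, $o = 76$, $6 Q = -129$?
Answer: $-3419$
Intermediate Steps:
$Q = - \frac{43}{2}$ ($Q = \frac{1}{6} \left(-129\right) = - \frac{43}{2} \approx -21.5$)
$G{\left(x \right)} = -62 + x$
$w{\left(d \right)} = 152 d$ ($w{\left(d \right)} = 76 \left(d + d\right) = 76 \cdot 2 d = 152 d$)
$w{\left(Q \right)} - G{\left(213 \right)} = 152 \left(- \frac{43}{2}\right) - \left(-62 + 213\right) = -3268 - 151 = -3419$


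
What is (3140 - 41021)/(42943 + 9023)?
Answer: -4209/5774 ≈ -0.72896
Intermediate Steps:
(3140 - 41021)/(42943 + 9023) = -37881/51966 = -37881*1/51966 = -4209/5774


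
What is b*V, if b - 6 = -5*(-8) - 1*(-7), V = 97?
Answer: 5141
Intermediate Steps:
b = 53 (b = 6 + (-5*(-8) - 1*(-7)) = 6 + (40 + 7) = 6 + 47 = 53)
b*V = 53*97 = 5141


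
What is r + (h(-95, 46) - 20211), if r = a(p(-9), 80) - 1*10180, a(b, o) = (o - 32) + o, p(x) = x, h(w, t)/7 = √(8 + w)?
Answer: -30263 + 7*I*√87 ≈ -30263.0 + 65.292*I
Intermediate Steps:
h(w, t) = 7*√(8 + w)
a(b, o) = -32 + 2*o (a(b, o) = (-32 + o) + o = -32 + 2*o)
r = -10052 (r = (-32 + 2*80) - 1*10180 = (-32 + 160) - 10180 = 128 - 10180 = -10052)
r + (h(-95, 46) - 20211) = -10052 + (7*√(8 - 95) - 20211) = -10052 + (7*√(-87) - 20211) = -10052 + (7*(I*√87) - 20211) = -10052 + (7*I*√87 - 20211) = -10052 + (-20211 + 7*I*√87) = -30263 + 7*I*√87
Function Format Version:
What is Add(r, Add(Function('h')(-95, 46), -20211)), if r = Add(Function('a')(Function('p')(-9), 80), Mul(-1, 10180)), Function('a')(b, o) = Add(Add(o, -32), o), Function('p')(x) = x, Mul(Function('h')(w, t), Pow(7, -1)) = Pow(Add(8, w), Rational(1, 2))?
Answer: Add(-30263, Mul(7, I, Pow(87, Rational(1, 2)))) ≈ Add(-30263., Mul(65.292, I))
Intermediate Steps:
Function('h')(w, t) = Mul(7, Pow(Add(8, w), Rational(1, 2)))
Function('a')(b, o) = Add(-32, Mul(2, o)) (Function('a')(b, o) = Add(Add(-32, o), o) = Add(-32, Mul(2, o)))
r = -10052 (r = Add(Add(-32, Mul(2, 80)), Mul(-1, 10180)) = Add(Add(-32, 160), -10180) = Add(128, -10180) = -10052)
Add(r, Add(Function('h')(-95, 46), -20211)) = Add(-10052, Add(Mul(7, Pow(Add(8, -95), Rational(1, 2))), -20211)) = Add(-10052, Add(Mul(7, Pow(-87, Rational(1, 2))), -20211)) = Add(-10052, Add(Mul(7, Mul(I, Pow(87, Rational(1, 2)))), -20211)) = Add(-10052, Add(Mul(7, I, Pow(87, Rational(1, 2))), -20211)) = Add(-10052, Add(-20211, Mul(7, I, Pow(87, Rational(1, 2))))) = Add(-30263, Mul(7, I, Pow(87, Rational(1, 2))))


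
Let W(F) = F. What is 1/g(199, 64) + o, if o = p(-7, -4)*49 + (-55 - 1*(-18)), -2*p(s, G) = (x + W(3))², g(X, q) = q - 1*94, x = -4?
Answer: -923/15 ≈ -61.533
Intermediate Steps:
g(X, q) = -94 + q (g(X, q) = q - 94 = -94 + q)
p(s, G) = -½ (p(s, G) = -(-4 + 3)²/2 = -½*(-1)² = -½*1 = -½)
o = -123/2 (o = -½*49 + (-55 - 1*(-18)) = -49/2 + (-55 + 18) = -49/2 - 37 = -123/2 ≈ -61.500)
1/g(199, 64) + o = 1/(-94 + 64) - 123/2 = 1/(-30) - 123/2 = -1/30 - 123/2 = -923/15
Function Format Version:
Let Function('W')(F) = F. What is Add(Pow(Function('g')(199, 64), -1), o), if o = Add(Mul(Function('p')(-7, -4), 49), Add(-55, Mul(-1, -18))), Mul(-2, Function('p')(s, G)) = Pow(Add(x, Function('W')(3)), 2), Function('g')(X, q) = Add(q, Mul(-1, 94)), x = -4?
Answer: Rational(-923, 15) ≈ -61.533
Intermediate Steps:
Function('g')(X, q) = Add(-94, q) (Function('g')(X, q) = Add(q, -94) = Add(-94, q))
Function('p')(s, G) = Rational(-1, 2) (Function('p')(s, G) = Mul(Rational(-1, 2), Pow(Add(-4, 3), 2)) = Mul(Rational(-1, 2), Pow(-1, 2)) = Mul(Rational(-1, 2), 1) = Rational(-1, 2))
o = Rational(-123, 2) (o = Add(Mul(Rational(-1, 2), 49), Add(-55, Mul(-1, -18))) = Add(Rational(-49, 2), Add(-55, 18)) = Add(Rational(-49, 2), -37) = Rational(-123, 2) ≈ -61.500)
Add(Pow(Function('g')(199, 64), -1), o) = Add(Pow(Add(-94, 64), -1), Rational(-123, 2)) = Add(Pow(-30, -1), Rational(-123, 2)) = Add(Rational(-1, 30), Rational(-123, 2)) = Rational(-923, 15)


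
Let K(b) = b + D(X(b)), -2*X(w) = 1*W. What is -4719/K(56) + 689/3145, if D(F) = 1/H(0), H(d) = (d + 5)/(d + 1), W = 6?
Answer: -74012666/883745 ≈ -83.749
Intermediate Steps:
H(d) = (5 + d)/(1 + d)
X(w) = -3 (X(w) = -6/2 = -½*6 = -3)
D(F) = ⅕ (D(F) = 1/((5 + 0)/(1 + 0)) = 1/(5/1) = 1/(1*5) = 1/5 = ⅕)
K(b) = ⅕ + b (K(b) = b + ⅕ = ⅕ + b)
-4719/K(56) + 689/3145 = -4719/(⅕ + 56) + 689/3145 = -4719/281/5 + 689*(1/3145) = -4719*5/281 + 689/3145 = -23595/281 + 689/3145 = -74012666/883745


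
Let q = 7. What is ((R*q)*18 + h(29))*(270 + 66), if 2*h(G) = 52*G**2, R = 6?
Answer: 7600992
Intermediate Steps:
h(G) = 26*G**2 (h(G) = (52*G**2)/2 = 26*G**2)
((R*q)*18 + h(29))*(270 + 66) = ((6*7)*18 + 26*29**2)*(270 + 66) = (42*18 + 26*841)*336 = (756 + 21866)*336 = 22622*336 = 7600992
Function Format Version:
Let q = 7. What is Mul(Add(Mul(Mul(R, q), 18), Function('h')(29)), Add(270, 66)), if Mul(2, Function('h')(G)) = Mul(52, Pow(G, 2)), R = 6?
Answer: 7600992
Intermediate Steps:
Function('h')(G) = Mul(26, Pow(G, 2)) (Function('h')(G) = Mul(Rational(1, 2), Mul(52, Pow(G, 2))) = Mul(26, Pow(G, 2)))
Mul(Add(Mul(Mul(R, q), 18), Function('h')(29)), Add(270, 66)) = Mul(Add(Mul(Mul(6, 7), 18), Mul(26, Pow(29, 2))), Add(270, 66)) = Mul(Add(Mul(42, 18), Mul(26, 841)), 336) = Mul(Add(756, 21866), 336) = Mul(22622, 336) = 7600992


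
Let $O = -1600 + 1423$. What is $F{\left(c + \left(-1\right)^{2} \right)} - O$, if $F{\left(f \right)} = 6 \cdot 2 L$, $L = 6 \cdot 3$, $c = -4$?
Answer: $393$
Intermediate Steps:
$L = 18$
$O = -177$
$F{\left(f \right)} = 216$ ($F{\left(f \right)} = 6 \cdot 2 \cdot 18 = 12 \cdot 18 = 216$)
$F{\left(c + \left(-1\right)^{2} \right)} - O = 216 - -177 = 216 + 177 = 393$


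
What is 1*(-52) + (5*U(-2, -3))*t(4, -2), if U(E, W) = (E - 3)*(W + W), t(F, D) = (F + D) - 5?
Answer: -502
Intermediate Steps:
t(F, D) = -5 + D + F (t(F, D) = (D + F) - 5 = -5 + D + F)
U(E, W) = 2*W*(-3 + E) (U(E, W) = (-3 + E)*(2*W) = 2*W*(-3 + E))
1*(-52) + (5*U(-2, -3))*t(4, -2) = 1*(-52) + (5*(2*(-3)*(-3 - 2)))*(-5 - 2 + 4) = -52 + (5*(2*(-3)*(-5)))*(-3) = -52 + (5*30)*(-3) = -52 + 150*(-3) = -52 - 450 = -502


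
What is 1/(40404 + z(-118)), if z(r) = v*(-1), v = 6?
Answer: 1/40398 ≈ 2.4754e-5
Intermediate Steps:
z(r) = -6 (z(r) = 6*(-1) = -6)
1/(40404 + z(-118)) = 1/(40404 - 6) = 1/40398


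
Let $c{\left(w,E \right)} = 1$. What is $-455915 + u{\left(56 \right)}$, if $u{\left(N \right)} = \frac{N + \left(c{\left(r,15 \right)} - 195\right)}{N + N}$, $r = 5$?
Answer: $- \frac{25531309}{56} \approx -4.5592 \cdot 10^{5}$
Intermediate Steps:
$u{\left(N \right)} = \frac{-194 + N}{2 N}$ ($u{\left(N \right)} = \frac{N + \left(1 - 195\right)}{N + N} = \frac{N - 194}{2 N} = \left(-194 + N\right) \frac{1}{2 N} = \frac{-194 + N}{2 N}$)
$-455915 + u{\left(56 \right)} = -455915 + \frac{-194 + 56}{2 \cdot 56} = -455915 + \frac{1}{2} \cdot \frac{1}{56} \left(-138\right) = -455915 - \frac{69}{56} = - \frac{25531309}{56}$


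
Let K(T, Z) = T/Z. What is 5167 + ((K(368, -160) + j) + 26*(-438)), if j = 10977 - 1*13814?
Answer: -90603/10 ≈ -9060.3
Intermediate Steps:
j = -2837 (j = 10977 - 13814 = -2837)
5167 + ((K(368, -160) + j) + 26*(-438)) = 5167 + ((368/(-160) - 2837) + 26*(-438)) = 5167 + ((368*(-1/160) - 2837) - 11388) = 5167 + ((-23/10 - 2837) - 11388) = 5167 + (-28393/10 - 11388) = 5167 - 142273/10 = -90603/10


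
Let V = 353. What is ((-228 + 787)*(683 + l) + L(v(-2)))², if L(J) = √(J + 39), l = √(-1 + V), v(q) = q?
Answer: (381797 + √37 + 2236*√22)² ≈ 1.5389e+11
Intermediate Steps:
l = 4*√22 (l = √(-1 + 353) = √352 = 4*√22 ≈ 18.762)
L(J) = √(39 + J)
((-228 + 787)*(683 + l) + L(v(-2)))² = ((-228 + 787)*(683 + 4*√22) + √(39 - 2))² = (559*(683 + 4*√22) + √37)² = ((381797 + 2236*√22) + √37)² = (381797 + √37 + 2236*√22)²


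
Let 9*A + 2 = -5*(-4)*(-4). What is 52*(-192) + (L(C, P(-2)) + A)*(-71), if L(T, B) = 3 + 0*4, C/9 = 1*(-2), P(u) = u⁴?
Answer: -85951/9 ≈ -9550.1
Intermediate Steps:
C = -18 (C = 9*(1*(-2)) = 9*(-2) = -18)
L(T, B) = 3 (L(T, B) = 3 + 0 = 3)
A = -82/9 (A = -2/9 + (-5*(-4)*(-4))/9 = -2/9 + (20*(-4))/9 = -2/9 + (⅑)*(-80) = -2/9 - 80/9 = -82/9 ≈ -9.1111)
52*(-192) + (L(C, P(-2)) + A)*(-71) = 52*(-192) + (3 - 82/9)*(-71) = -9984 - 55/9*(-71) = -9984 + 3905/9 = -85951/9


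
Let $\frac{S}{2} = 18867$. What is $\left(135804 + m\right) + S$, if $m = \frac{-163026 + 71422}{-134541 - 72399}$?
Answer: $\frac{8978011331}{51735} \approx 1.7354 \cdot 10^{5}$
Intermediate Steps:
$S = 37734$ ($S = 2 \cdot 18867 = 37734$)
$m = \frac{22901}{51735}$ ($m = - \frac{91604}{-206940} = \left(-91604\right) \left(- \frac{1}{206940}\right) = \frac{22901}{51735} \approx 0.44266$)
$\left(135804 + m\right) + S = \left(135804 + \frac{22901}{51735}\right) + 37734 = \frac{7025842841}{51735} + 37734 = \frac{8978011331}{51735}$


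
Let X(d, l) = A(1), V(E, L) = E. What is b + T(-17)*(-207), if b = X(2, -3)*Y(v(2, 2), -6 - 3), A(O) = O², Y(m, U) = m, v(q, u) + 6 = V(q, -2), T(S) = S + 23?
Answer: -1246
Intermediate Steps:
T(S) = 23 + S
v(q, u) = -6 + q
X(d, l) = 1 (X(d, l) = 1² = 1)
b = -4 (b = 1*(-6 + 2) = 1*(-4) = -4)
b + T(-17)*(-207) = -4 + (23 - 17)*(-207) = -4 + 6*(-207) = -4 - 1242 = -1246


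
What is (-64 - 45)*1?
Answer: -109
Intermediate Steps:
(-64 - 45)*1 = -109*1 = -109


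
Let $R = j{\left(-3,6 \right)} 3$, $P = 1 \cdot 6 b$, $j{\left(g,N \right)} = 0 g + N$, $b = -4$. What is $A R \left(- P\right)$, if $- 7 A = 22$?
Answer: $- \frac{9504}{7} \approx -1357.7$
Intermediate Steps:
$A = - \frac{22}{7}$ ($A = \left(- \frac{1}{7}\right) 22 = - \frac{22}{7} \approx -3.1429$)
$j{\left(g,N \right)} = N$ ($j{\left(g,N \right)} = 0 + N = N$)
$P = -24$ ($P = 1 \cdot 6 \left(-4\right) = 6 \left(-4\right) = -24$)
$R = 18$ ($R = 6 \cdot 3 = 18$)
$A R \left(- P\right) = \left(- \frac{22}{7}\right) 18 \left(\left(-1\right) \left(-24\right)\right) = \left(- \frac{396}{7}\right) 24 = - \frac{9504}{7}$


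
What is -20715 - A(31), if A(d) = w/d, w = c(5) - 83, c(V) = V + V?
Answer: -642092/31 ≈ -20713.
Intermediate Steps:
c(V) = 2*V
w = -73 (w = 2*5 - 83 = 10 - 83 = -73)
A(d) = -73/d
-20715 - A(31) = -20715 - (-73)/31 = -20715 - 1*(-73/31) = -20715 + 73/31 = -642092/31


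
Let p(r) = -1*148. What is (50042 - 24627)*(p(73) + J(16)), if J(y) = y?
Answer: -3354780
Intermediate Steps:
p(r) = -148
(50042 - 24627)*(p(73) + J(16)) = (50042 - 24627)*(-148 + 16) = 25415*(-132) = -3354780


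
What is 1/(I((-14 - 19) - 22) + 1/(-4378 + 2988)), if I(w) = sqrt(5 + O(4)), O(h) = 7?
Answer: 1390/23185199 + 3864200*sqrt(3)/23185199 ≈ 0.28873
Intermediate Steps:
I(w) = 2*sqrt(3) (I(w) = sqrt(5 + 7) = sqrt(12) = 2*sqrt(3))
1/(I((-14 - 19) - 22) + 1/(-4378 + 2988)) = 1/(2*sqrt(3) + 1/(-4378 + 2988)) = 1/(2*sqrt(3) + 1/(-1390)) = 1/(2*sqrt(3) - 1/1390) = 1/(-1/1390 + 2*sqrt(3))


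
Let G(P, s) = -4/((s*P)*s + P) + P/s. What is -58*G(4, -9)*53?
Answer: 517969/369 ≈ 1403.7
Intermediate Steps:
G(P, s) = -4/(P + P*s²) + P/s (G(P, s) = -4/((P*s)*s + P) + P/s = -4/(P*s² + P) + P/s = -4/(P + P*s²) + P/s)
-58*G(4, -9)*53 = -58*(4² - 4*(-9) + 4²*(-9)²)/(4*(-9)*(1 + (-9)²))*53 = -29*(-1)*(16 + 36 + 16*81)/(2*9*(1 + 81))*53 = -29*(-1)*(16 + 36 + 1296)/(2*9*82)*53 = -29*(-1)*1348/(2*9*82)*53 = -58*(-337/738)*53 = (9773/369)*53 = 517969/369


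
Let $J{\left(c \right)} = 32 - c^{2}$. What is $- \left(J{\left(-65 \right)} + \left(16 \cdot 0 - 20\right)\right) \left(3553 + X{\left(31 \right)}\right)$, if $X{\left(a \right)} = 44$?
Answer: $15154161$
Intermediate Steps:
$- \left(J{\left(-65 \right)} + \left(16 \cdot 0 - 20\right)\right) \left(3553 + X{\left(31 \right)}\right) = - \left(\left(32 - \left(-65\right)^{2}\right) + \left(16 \cdot 0 - 20\right)\right) \left(3553 + 44\right) = - \left(\left(32 - 4225\right) + \left(0 - 20\right)\right) 3597 = - \left(\left(32 - 4225\right) - 20\right) 3597 = - \left(-4193 - 20\right) 3597 = - \left(-4213\right) 3597 = \left(-1\right) \left(-15154161\right) = 15154161$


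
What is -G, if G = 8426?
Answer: -8426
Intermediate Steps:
-G = -1*8426 = -8426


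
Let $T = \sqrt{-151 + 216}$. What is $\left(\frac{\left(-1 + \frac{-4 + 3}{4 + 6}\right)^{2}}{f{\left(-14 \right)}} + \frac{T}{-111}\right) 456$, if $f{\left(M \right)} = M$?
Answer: $- \frac{6897}{175} - \frac{152 \sqrt{65}}{37} \approx -72.532$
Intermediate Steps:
$T = \sqrt{65} \approx 8.0623$
$\left(\frac{\left(-1 + \frac{-4 + 3}{4 + 6}\right)^{2}}{f{\left(-14 \right)}} + \frac{T}{-111}\right) 456 = \left(\frac{\left(-1 + \frac{-4 + 3}{4 + 6}\right)^{2}}{-14} + \frac{\sqrt{65}}{-111}\right) 456 = \left(\left(-1 - \frac{1}{10}\right)^{2} \left(- \frac{1}{14}\right) + \sqrt{65} \left(- \frac{1}{111}\right)\right) 456 = \left(\left(-1 - \frac{1}{10}\right)^{2} \left(- \frac{1}{14}\right) - \frac{\sqrt{65}}{111}\right) 456 = \left(\left(- \frac{11}{10}\right)^{2} \left(- \frac{1}{14}\right) - \frac{\sqrt{65}}{111}\right) 456 = \left(\frac{121}{100} \left(- \frac{1}{14}\right) - \frac{\sqrt{65}}{111}\right) 456 = \left(- \frac{121}{1400} - \frac{\sqrt{65}}{111}\right) 456 = - \frac{6897}{175} - \frac{152 \sqrt{65}}{37}$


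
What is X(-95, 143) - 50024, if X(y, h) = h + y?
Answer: -49976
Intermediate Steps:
X(-95, 143) - 50024 = (143 - 95) - 50024 = 48 - 50024 = -49976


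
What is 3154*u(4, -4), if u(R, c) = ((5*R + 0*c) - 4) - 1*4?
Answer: 37848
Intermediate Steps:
u(R, c) = -8 + 5*R (u(R, c) = ((5*R + 0) - 4) - 4 = (5*R - 4) - 4 = (-4 + 5*R) - 4 = -8 + 5*R)
3154*u(4, -4) = 3154*(-8 + 5*4) = 3154*(-8 + 20) = 3154*12 = 37848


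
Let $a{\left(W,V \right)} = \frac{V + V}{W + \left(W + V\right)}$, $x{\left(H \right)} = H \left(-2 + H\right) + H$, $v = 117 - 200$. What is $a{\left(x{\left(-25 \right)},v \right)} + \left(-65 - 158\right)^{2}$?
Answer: $\frac{60520027}{1217} \approx 49729.0$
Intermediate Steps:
$v = -83$ ($v = 117 - 200 = -83$)
$x{\left(H \right)} = H + H \left(-2 + H\right)$
$a{\left(W,V \right)} = \frac{2 V}{V + 2 W}$ ($a{\left(W,V \right)} = \frac{2 V}{W + \left(V + W\right)} = \frac{2 V}{V + 2 W}$)
$a{\left(x{\left(-25 \right)},v \right)} + \left(-65 - 158\right)^{2} = 2 \left(-83\right) \frac{1}{-83 + 2 \left(- 25 \left(-1 - 25\right)\right)} + \left(-65 - 158\right)^{2} = 2 \left(-83\right) \frac{1}{-83 + 2 \left(\left(-25\right) \left(-26\right)\right)} + \left(-223\right)^{2} = 2 \left(-83\right) \frac{1}{-83 + 2 \cdot 650} + 49729 = 2 \left(-83\right) \frac{1}{-83 + 1300} + 49729 = 2 \left(-83\right) \frac{1}{1217} + 49729 = - \frac{166}{1217} + 49729 = \frac{60520027}{1217}$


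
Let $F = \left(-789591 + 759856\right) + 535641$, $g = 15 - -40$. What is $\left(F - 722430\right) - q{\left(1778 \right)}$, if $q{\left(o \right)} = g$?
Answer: $-216579$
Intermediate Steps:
$g = 55$ ($g = 15 + 40 = 55$)
$q{\left(o \right)} = 55$
$F = 505906$ ($F = -29735 + 535641 = 505906$)
$\left(F - 722430\right) - q{\left(1778 \right)} = \left(505906 - 722430\right) - 55 = -216524 - 55 = -216579$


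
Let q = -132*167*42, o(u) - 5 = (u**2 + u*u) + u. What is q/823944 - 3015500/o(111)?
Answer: -4749100903/38634859 ≈ -122.92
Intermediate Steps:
o(u) = 5 + u + 2*u**2 (o(u) = 5 + ((u**2 + u*u) + u) = 5 + ((u**2 + u**2) + u) = 5 + (2*u**2 + u) = 5 + (u + 2*u**2) = 5 + u + 2*u**2)
q = -925848 (q = -22044*42 = -925848)
q/823944 - 3015500/o(111) = -925848/823944 - 3015500/(5 + 111 + 2*111**2) = -925848*1/823944 - 3015500/(5 + 111 + 2*12321) = -3507/3121 - 3015500/(5 + 111 + 24642) = -3507/3121 - 3015500/24758 = -3507/3121 - 3015500*1/24758 = -3507/3121 - 1507750/12379 = -4749100903/38634859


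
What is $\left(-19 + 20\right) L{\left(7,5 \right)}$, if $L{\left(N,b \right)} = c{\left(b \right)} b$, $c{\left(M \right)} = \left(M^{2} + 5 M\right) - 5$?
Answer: $225$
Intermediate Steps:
$c{\left(M \right)} = -5 + M^{2} + 5 M$
$L{\left(N,b \right)} = b \left(-5 + b^{2} + 5 b\right)$ ($L{\left(N,b \right)} = \left(-5 + b^{2} + 5 b\right) b = b \left(-5 + b^{2} + 5 b\right)$)
$\left(-19 + 20\right) L{\left(7,5 \right)} = \left(-19 + 20\right) 5 \left(-5 + 5^{2} + 5 \cdot 5\right) = 1 \cdot 5 \left(-5 + 25 + 25\right) = 1 \cdot 5 \cdot 45 = 1 \cdot 225 = 225$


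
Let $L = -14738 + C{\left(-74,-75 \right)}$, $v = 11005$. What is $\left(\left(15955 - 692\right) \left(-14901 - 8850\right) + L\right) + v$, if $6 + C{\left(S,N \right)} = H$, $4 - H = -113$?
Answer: $-362515135$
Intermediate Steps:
$H = 117$ ($H = 4 - -113 = 4 + 113 = 117$)
$C{\left(S,N \right)} = 111$ ($C{\left(S,N \right)} = -6 + 117 = 111$)
$L = -14627$ ($L = -14738 + 111 = -14627$)
$\left(\left(15955 - 692\right) \left(-14901 - 8850\right) + L\right) + v = \left(\left(15955 - 692\right) \left(-14901 - 8850\right) - 14627\right) + 11005 = \left(15263 \left(-23751\right) - 14627\right) + 11005 = \left(-362511513 - 14627\right) + 11005 = -362526140 + 11005 = -362515135$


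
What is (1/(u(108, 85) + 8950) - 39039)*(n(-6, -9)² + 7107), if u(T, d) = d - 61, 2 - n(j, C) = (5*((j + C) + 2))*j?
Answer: -55230818371235/8974 ≈ -6.1545e+9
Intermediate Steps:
n(j, C) = 2 - j*(10 + 5*C + 5*j) (n(j, C) = 2 - 5*((j + C) + 2)*j = 2 - 5*((C + j) + 2)*j = 2 - 5*(2 + C + j)*j = 2 - (10 + 5*C + 5*j)*j = 2 - j*(10 + 5*C + 5*j))
u(T, d) = -61 + d
(1/(u(108, 85) + 8950) - 39039)*(n(-6, -9)² + 7107) = (1/((-61 + 85) + 8950) - 39039)*((2 - 10*(-6) - 5*(-6)² - 5*(-9)*(-6))² + 7107) = (1/(24 + 8950) - 39039)*((2 + 60 - 5*36 - 270)² + 7107) = (1/8974 - 39039)*((2 + 60 - 180 - 270)² + 7107) = (1/8974 - 39039)*((-388)² + 7107) = -350335985*(150544 + 7107)/8974 = -350335985/8974*157651 = -55230818371235/8974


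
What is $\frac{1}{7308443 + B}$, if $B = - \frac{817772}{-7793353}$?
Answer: $\frac{7793353}{56957276997151} \approx 1.3683 \cdot 10^{-7}$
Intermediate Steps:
$B = \frac{817772}{7793353}$ ($B = \left(-817772\right) \left(- \frac{1}{7793353}\right) = \frac{817772}{7793353} \approx 0.10493$)
$\frac{1}{7308443 + B} = \frac{1}{7308443 + \frac{817772}{7793353}} = \frac{1}{\frac{56957276997151}{7793353}} = \frac{7793353}{56957276997151}$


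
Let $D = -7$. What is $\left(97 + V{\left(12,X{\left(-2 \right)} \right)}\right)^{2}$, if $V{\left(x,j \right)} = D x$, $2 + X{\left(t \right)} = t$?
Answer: $169$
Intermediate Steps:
$X{\left(t \right)} = -2 + t$
$V{\left(x,j \right)} = - 7 x$
$\left(97 + V{\left(12,X{\left(-2 \right)} \right)}\right)^{2} = \left(97 - 84\right)^{2} = 13^{2} = 169$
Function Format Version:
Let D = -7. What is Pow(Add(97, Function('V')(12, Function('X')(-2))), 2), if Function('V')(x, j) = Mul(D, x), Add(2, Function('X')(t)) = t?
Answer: 169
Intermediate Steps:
Function('X')(t) = Add(-2, t)
Function('V')(x, j) = Mul(-7, x)
Pow(Add(97, Function('V')(12, Function('X')(-2))), 2) = Pow(Add(97, Mul(-7, 12)), 2) = Pow(Add(97, -84), 2) = Pow(13, 2) = 169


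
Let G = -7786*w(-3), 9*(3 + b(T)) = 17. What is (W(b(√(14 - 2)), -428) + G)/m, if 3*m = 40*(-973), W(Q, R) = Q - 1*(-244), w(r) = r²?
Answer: 15712/2919 ≈ 5.3827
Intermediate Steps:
b(T) = -10/9 (b(T) = -3 + (⅑)*17 = -3 + 17/9 = -10/9)
W(Q, R) = 244 + Q (W(Q, R) = Q + 244 = 244 + Q)
G = -70074 (G = -7786*(-3)² = -7786*9 = -70074)
m = -38920/3 (m = (40*(-973))/3 = (⅓)*(-38920) = -38920/3 ≈ -12973.)
(W(b(√(14 - 2)), -428) + G)/m = ((244 - 10/9) - 70074)/(-38920/3) = (2186/9 - 70074)*(-3/38920) = -628480/9*(-3/38920) = 15712/2919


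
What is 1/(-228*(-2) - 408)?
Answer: 1/48 ≈ 0.020833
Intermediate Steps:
1/(-228*(-2) - 408) = 1/(456 - 408) = 1/48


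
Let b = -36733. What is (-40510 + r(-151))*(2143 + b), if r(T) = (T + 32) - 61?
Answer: 1407467100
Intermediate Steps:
r(T) = -29 + T (r(T) = (32 + T) - 61 = -29 + T)
(-40510 + r(-151))*(2143 + b) = (-40510 + (-29 - 151))*(2143 - 36733) = (-40510 - 180)*(-34590) = -40690*(-34590) = 1407467100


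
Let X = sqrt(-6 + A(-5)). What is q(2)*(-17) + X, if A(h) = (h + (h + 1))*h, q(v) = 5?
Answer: -85 + sqrt(39) ≈ -78.755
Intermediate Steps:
A(h) = h*(1 + 2*h) (A(h) = (h + (1 + h))*h = (1 + 2*h)*h = h*(1 + 2*h))
X = sqrt(39) (X = sqrt(-6 - 5*(1 + 2*(-5))) = sqrt(-6 - 5*(1 - 10)) = sqrt(-6 - 5*(-9)) = sqrt(-6 + 45) = sqrt(39) ≈ 6.2450)
q(2)*(-17) + X = 5*(-17) + sqrt(39) = -85 + sqrt(39)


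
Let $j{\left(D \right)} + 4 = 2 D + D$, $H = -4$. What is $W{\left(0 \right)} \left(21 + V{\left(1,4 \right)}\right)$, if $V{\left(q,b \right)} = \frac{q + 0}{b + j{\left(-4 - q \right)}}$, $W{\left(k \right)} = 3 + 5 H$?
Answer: $- \frac{5338}{15} \approx -355.87$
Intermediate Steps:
$j{\left(D \right)} = -4 + 3 D$ ($j{\left(D \right)} = -4 + \left(2 D + D\right) = -4 + 3 D$)
$W{\left(k \right)} = -17$ ($W{\left(k \right)} = 3 + 5 \left(-4\right) = 3 - 20 = -17$)
$V{\left(q,b \right)} = \frac{q}{-16 + b - 3 q}$ ($V{\left(q,b \right)} = \frac{q + 0}{b + \left(-4 + 3 \left(-4 - q\right)\right)} = \frac{q}{b - \left(16 + 3 q\right)} = \frac{q}{-16 + b - 3 q}$)
$W{\left(0 \right)} \left(21 + V{\left(1,4 \right)}\right) = - 17 \left(21 - 1 \frac{1}{16 - 4 + 3 \cdot 1}\right) = - 17 \left(21 - 1 \frac{1}{16 - 4 + 3}\right) = - 17 \left(21 - 1 \cdot \frac{1}{15}\right) = - 17 \left(21 - \frac{1}{15}\right) = \left(-17\right) \frac{314}{15} = - \frac{5338}{15}$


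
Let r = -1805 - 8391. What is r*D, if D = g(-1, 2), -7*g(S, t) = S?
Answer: -10196/7 ≈ -1456.6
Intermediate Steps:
g(S, t) = -S/7
D = ⅐ (D = -⅐*(-1) = ⅐ ≈ 0.14286)
r = -10196
r*D = -10196*⅐ = -10196/7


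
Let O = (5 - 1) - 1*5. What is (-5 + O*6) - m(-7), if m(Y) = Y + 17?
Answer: -21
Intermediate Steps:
O = -1 (O = 4 - 5 = -1)
m(Y) = 17 + Y
(-5 + O*6) - m(-7) = (-5 - 1*6) - (17 - 7) = (-5 - 6) - 1*10 = -11 - 10 = -21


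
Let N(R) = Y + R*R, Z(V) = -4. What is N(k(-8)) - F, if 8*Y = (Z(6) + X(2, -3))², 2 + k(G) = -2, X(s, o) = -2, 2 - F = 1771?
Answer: 3579/2 ≈ 1789.5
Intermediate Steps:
F = -1769 (F = 2 - 1*1771 = 2 - 1771 = -1769)
k(G) = -4 (k(G) = -2 - 2 = -4)
Y = 9/2 (Y = (-4 - 2)²/8 = (⅛)*(-6)² = (⅛)*36 = 9/2 ≈ 4.5000)
N(R) = 9/2 + R² (N(R) = 9/2 + R*R = 9/2 + R²)
N(k(-8)) - F = (9/2 + (-4)²) - 1*(-1769) = (9/2 + 16) + 1769 = 41/2 + 1769 = 3579/2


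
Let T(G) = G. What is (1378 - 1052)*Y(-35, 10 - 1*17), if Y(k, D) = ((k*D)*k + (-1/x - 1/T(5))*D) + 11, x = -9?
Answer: -125624752/45 ≈ -2.7917e+6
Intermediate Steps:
Y(k, D) = 11 - 4*D/45 + D*k² (Y(k, D) = ((k*D)*k + (-1/(-9) - 1/5)*D) + 11 = ((D*k)*k + (-1*(-⅑) - 1*⅕)*D) + 11 = (D*k² + (⅑ - ⅕)*D) + 11 = (D*k² - 4*D/45) + 11 = (-4*D/45 + D*k²) + 11 = 11 - 4*D/45 + D*k²)
(1378 - 1052)*Y(-35, 10 - 1*17) = (1378 - 1052)*(11 - 4*(10 - 1*17)/45 + (10 - 1*17)*(-35)²) = 326*(11 - 4*(10 - 17)/45 + (10 - 17)*1225) = 326*(11 - 4/45*(-7) - 7*1225) = 326*(11 + 28/45 - 8575) = 326*(-385352/45) = -125624752/45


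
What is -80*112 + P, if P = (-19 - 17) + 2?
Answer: -8994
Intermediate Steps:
P = -34 (P = -36 + 2 = -34)
-80*112 + P = -80*112 - 34 = -8960 - 34 = -8994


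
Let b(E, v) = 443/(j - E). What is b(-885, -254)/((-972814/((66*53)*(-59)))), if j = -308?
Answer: 45713613/280656839 ≈ 0.16288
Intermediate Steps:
b(E, v) = 443/(-308 - E)
b(-885, -254)/((-972814/((66*53)*(-59)))) = (-443/(308 - 885))/((-972814/((66*53)*(-59)))) = (-443/(-577))/((-972814/(3498*(-59)))) = (-443*(-1/577))/((-972814/(-206382))) = 443/(577*((-972814*(-1/206382)))) = 443/(577*(486407/103191)) = (443/577)*(103191/486407) = 45713613/280656839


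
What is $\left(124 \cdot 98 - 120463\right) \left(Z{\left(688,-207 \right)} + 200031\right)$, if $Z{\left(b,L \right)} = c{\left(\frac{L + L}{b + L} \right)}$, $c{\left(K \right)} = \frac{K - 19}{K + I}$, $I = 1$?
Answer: $- \frac{1450557666964}{67} \approx -2.165 \cdot 10^{10}$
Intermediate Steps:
$c{\left(K \right)} = \frac{-19 + K}{1 + K}$ ($c{\left(K \right)} = \frac{K - 19}{K + 1} = \frac{-19 + K}{1 + K}$)
$Z{\left(b,L \right)} = \frac{-19 + \frac{2 L}{L + b}}{1 + \frac{2 L}{L + b}}$ ($Z{\left(b,L \right)} = \frac{-19 + \frac{L + L}{b + L}}{1 + \frac{L + L}{b + L}} = \frac{-19 + \frac{2 L}{L + b}}{1 + \frac{2 L}{L + b}}$)
$\left(124 \cdot 98 - 120463\right) \left(Z{\left(688,-207 \right)} + 200031\right) = \left(124 \cdot 98 - 120463\right) \left(\frac{\left(-19\right) 688 - -3519}{688 + 3 \left(-207\right)} + 200031\right) = \left(12152 - 120463\right) \left(\frac{-13072 + 3519}{688 - 621} + 200031\right) = - 108311 \left(\frac{1}{67} \left(-9553\right) + 200031\right) = - 108311 \left(- \frac{9553}{67} + 200031\right) = \left(-108311\right) \frac{13392524}{67} = - \frac{1450557666964}{67}$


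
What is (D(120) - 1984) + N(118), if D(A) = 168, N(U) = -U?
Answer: -1934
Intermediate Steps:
(D(120) - 1984) + N(118) = (168 - 1984) - 1*118 = -1816 - 118 = -1934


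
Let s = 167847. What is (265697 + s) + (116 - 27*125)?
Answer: 430285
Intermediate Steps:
(265697 + s) + (116 - 27*125) = (265697 + 167847) + (116 - 27*125) = 433544 + (116 - 3375) = 433544 - 3259 = 430285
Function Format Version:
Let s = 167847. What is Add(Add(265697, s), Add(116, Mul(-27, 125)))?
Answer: 430285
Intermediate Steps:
Add(Add(265697, s), Add(116, Mul(-27, 125))) = Add(Add(265697, 167847), Add(116, Mul(-27, 125))) = Add(433544, Add(116, -3375)) = Add(433544, -3259) = 430285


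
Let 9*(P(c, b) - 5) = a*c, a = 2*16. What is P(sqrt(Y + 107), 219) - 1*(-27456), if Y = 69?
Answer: 27461 + 128*sqrt(11)/9 ≈ 27508.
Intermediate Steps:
a = 32
P(c, b) = 5 + 32*c/9 (P(c, b) = 5 + (32*c)/9 = 5 + 32*c/9)
P(sqrt(Y + 107), 219) - 1*(-27456) = (5 + 32*sqrt(69 + 107)/9) - 1*(-27456) = (5 + 32*sqrt(176)/9) + 27456 = (5 + 32*(4*sqrt(11))/9) + 27456 = (5 + 128*sqrt(11)/9) + 27456 = 27461 + 128*sqrt(11)/9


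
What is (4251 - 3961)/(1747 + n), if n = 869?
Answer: 145/1308 ≈ 0.11086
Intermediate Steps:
(4251 - 3961)/(1747 + n) = (4251 - 3961)/(1747 + 869) = 290/2616 = 290*(1/2616) = 145/1308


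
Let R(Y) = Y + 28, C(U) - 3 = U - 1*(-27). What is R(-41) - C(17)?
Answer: -60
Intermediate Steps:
C(U) = 30 + U (C(U) = 3 + (U - 1*(-27)) = 3 + (U + 27) = 3 + (27 + U) = 30 + U)
R(Y) = 28 + Y
R(-41) - C(17) = (28 - 41) - (30 + 17) = -13 - 1*47 = -13 - 47 = -60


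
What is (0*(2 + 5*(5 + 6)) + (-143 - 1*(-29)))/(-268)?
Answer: 57/134 ≈ 0.42537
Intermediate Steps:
(0*(2 + 5*(5 + 6)) + (-143 - 1*(-29)))/(-268) = (0*(2 + 5*11) + (-143 + 29))*(-1/268) = (0*(2 + 55) - 114)*(-1/268) = (0*57 - 114)*(-1/268) = (0 - 114)*(-1/268) = -114*(-1/268) = 57/134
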